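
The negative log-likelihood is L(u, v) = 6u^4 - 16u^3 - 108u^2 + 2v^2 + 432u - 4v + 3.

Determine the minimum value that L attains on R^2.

L(u,v) separates as P(u) + Q(v) + 3, so its minimum is min P + min Q + 3.
P'(u) = 24(u - 3)(u - 2)(u + 3) vanishes at u ∈ {-3, 2, 3}; Q'(v) = 4v - 4 vanishes at v ∈ {1}.
Local minima of P (where P''>0): P(-3)=-1350, P(3)=378. Local minima of Q: Q(1)=-2.
So the global minimum of L is P(-3) + Q(1) + 3 = -1350 − 2 + 3 = -1349, attained at (-3, 1).

-1349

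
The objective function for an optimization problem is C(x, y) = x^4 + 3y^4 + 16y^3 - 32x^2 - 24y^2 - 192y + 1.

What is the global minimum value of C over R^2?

-559

C(x,y) separates as P(x) + Q(y) + 1, so its minimum is min P + min Q + 1.
P'(x) = 4x(x - 4)(x + 4) vanishes at x ∈ {-4, 0, 4}; Q'(y) = 12(y - 2)(y + 2)(y + 4) vanishes at y ∈ {-4, -2, 2}.
Local minima of P (where P''>0): P(-4)=-256, P(4)=-256. Local minima of Q: Q(-4)=128, Q(2)=-304.
So the global minimum of C is P(-4) + Q(2) + 1 = -256 − 304 + 1 = -559, attained at (-4, 2).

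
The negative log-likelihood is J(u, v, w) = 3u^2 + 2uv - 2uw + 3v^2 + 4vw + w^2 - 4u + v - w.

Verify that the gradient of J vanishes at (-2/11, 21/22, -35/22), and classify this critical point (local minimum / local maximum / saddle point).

∇J = (6u + 2v - 2w - 4, 2u + 6v + 4w + 1, -2u + 4v + 2w - 1); substituting (-2/11, 21/22, -35/22) gives ∇J = (0, 0, 0), so (-2/11, 21/22, -35/22) is indeed a critical point.
The Hessian is constant: H = [[6, 2, -2], [2, 6, 4], [-2, 4, 2]].
Leading principal minors: Δ₁ = 6, Δ₂ = 32, Δ₃ = -88.
The minors fit neither the all-positive nor the alternating-sign pattern, so H is indefinite: a saddle point.

saddle point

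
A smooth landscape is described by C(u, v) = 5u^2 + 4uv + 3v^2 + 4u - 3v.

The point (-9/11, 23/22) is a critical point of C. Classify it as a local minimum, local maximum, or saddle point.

The Hessian of C is constant: H = [[10, 4], [4, 6]].
det(H) = 10·6 − 4² = 44.
det(H) > 0 and tr(H) = 16 > 0, so H is positive definite and the point is a local minimum.

local minimum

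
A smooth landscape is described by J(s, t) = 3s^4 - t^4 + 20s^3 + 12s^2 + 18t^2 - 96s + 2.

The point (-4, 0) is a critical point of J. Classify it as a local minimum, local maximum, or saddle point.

The mixed partial ∂²J/∂s∂t is 0, so the Hessian at any point is diag(J_ss, J_tt) = diag(12(3s^2 + 10s + 2), 12(-t^2 + 3)).
At (-4, 0): H = diag(120, 36).
Both eigenvalues are positive, so H is positive definite: a local minimum.

local minimum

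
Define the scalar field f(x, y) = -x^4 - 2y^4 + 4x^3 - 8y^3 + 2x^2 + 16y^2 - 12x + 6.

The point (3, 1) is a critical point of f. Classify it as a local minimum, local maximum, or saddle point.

local maximum

The mixed partial ∂²f/∂x∂y is 0, so the Hessian at any point is diag(f_xx, f_yy) = diag(4(-3x^2 + 6x + 1), 8(-3y^2 - 6y + 4)).
At (3, 1): H = diag(-32, -40).
Both eigenvalues are negative, so H is negative definite: a local maximum.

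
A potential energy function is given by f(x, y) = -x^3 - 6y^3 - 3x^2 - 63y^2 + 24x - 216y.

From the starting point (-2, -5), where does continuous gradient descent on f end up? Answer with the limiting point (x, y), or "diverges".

f is separable, so gradient descent decouples: x follows -∂f/∂x, y follows -∂f/∂y.
∂f/∂x = -3(x - 2)(x + 4); at x=-2 this is 24, so x decreases.
∂f/∂y = -18(y + 3)(y + 4); at y=-5 this is -36, so y increases.
x converges to its nearest critical value -4 (a local min of the x-part); y converges to -4. The iterate converges to (-4, -4).

(-4, -4)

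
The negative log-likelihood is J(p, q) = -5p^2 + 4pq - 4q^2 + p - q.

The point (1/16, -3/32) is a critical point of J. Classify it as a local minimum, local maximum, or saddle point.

The Hessian of J is constant: H = [[-10, 4], [4, -8]].
det(H) = (-10)·(-8) − 4² = 64.
det(H) > 0 and tr(H) = -18 < 0, so H is negative definite and the point is a local maximum.

local maximum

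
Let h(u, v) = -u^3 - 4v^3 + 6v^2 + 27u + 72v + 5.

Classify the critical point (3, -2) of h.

saddle point

The mixed partial ∂²h/∂u∂v is 0, so the Hessian at any point is diag(h_uu, h_vv) = diag(-6u, 12(-2v + 1)).
At (3, -2): H = diag(-18, 60).
The eigenvalues have opposite signs, so H is indefinite: a saddle point.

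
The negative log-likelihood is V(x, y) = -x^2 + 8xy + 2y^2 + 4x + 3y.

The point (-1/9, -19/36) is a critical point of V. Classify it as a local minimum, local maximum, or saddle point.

The Hessian of V is constant: H = [[-2, 8], [8, 4]].
det(H) = (-2)·4 − 8² = -72.
Since det(H) < 0, H is indefinite and the critical point is a saddle point.

saddle point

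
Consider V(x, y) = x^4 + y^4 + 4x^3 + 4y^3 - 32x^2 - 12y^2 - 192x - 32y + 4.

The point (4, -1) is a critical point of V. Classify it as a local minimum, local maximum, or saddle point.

saddle point

The mixed partial ∂²V/∂x∂y is 0, so the Hessian at any point is diag(V_xx, V_yy) = diag(4(3x^2 + 6x - 16), 12(y^2 + 2y - 2)).
At (4, -1): H = diag(224, -36).
The eigenvalues have opposite signs, so H is indefinite: a saddle point.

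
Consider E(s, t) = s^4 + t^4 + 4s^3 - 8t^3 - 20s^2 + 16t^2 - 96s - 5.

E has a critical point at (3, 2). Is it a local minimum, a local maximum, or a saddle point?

The mixed partial ∂²E/∂s∂t is 0, so the Hessian at any point is diag(E_ss, E_tt) = diag(4(3s^2 + 6s - 10), 4(3t^2 - 12t + 8)).
At (3, 2): H = diag(140, -16).
The eigenvalues have opposite signs, so H is indefinite: a saddle point.

saddle point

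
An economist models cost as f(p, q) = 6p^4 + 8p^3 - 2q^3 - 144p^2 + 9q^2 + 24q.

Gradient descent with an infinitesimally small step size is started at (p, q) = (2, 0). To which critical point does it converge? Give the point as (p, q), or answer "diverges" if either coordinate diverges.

(3, -1)

f is separable, so gradient descent decouples: p follows -∂f/∂p, q follows -∂f/∂q.
∂f/∂p = 24p(p - 3)(p + 4); at p=2 this is -288, so p increases.
∂f/∂q = -6(q - 4)(q + 1); at q=0 this is 24, so q decreases.
p converges to its nearest critical value 3 (a local min of the p-part); q converges to -1. The iterate converges to (3, -1).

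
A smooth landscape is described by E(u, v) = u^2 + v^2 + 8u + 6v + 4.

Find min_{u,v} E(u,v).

E(u,v) separates as P(u) + Q(v) + 4, so its minimum is min P + min Q + 4.
P'(u) = 2u + 8 vanishes at u ∈ {-4}; Q'(v) = 2v + 6 vanishes at v ∈ {-3}.
Local minima of P (where P''>0): P(-4)=-16. Local minima of Q: Q(-3)=-9.
So the global minimum of E is P(-4) + Q(-3) + 4 = -16 − 9 + 4 = -21, attained at (-4, -3).

-21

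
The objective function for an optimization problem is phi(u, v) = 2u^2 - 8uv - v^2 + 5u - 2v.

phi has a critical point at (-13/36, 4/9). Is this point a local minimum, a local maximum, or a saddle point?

saddle point

The Hessian of phi is constant: H = [[4, -8], [-8, -2]].
det(H) = 4·(-2) − (-8)² = -72.
Since det(H) < 0, H is indefinite and the critical point is a saddle point.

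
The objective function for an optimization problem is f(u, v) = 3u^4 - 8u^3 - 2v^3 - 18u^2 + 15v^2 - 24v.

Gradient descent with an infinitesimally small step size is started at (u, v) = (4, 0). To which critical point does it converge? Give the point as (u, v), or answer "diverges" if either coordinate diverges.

f is separable, so gradient descent decouples: u follows -∂f/∂u, v follows -∂f/∂v.
∂f/∂u = 12u(u - 3)(u + 1); at u=4 this is 240, so u decreases.
∂f/∂v = -6(v - 4)(v - 1); at v=0 this is -24, so v increases.
u converges to its nearest critical value 3 (a local min of the u-part); v converges to 1. The iterate converges to (3, 1).

(3, 1)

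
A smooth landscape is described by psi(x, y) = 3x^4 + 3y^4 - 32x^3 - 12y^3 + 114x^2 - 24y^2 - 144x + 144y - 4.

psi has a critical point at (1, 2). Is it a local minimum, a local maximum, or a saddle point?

The mixed partial ∂²psi/∂x∂y is 0, so the Hessian at any point is diag(psi_xx, psi_yy) = diag(12(3x^2 - 16x + 19), 12(3y^2 - 6y - 4)).
At (1, 2): H = diag(72, -48).
The eigenvalues have opposite signs, so H is indefinite: a saddle point.

saddle point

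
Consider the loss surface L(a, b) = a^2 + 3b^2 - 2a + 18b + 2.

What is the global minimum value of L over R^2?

L(a,b) separates as P(a) + Q(b) + 2, so its minimum is min P + min Q + 2.
P'(a) = 2a - 2 vanishes at a ∈ {1}; Q'(b) = 6b + 18 vanishes at b ∈ {-3}.
Local minima of P (where P''>0): P(1)=-1. Local minima of Q: Q(-3)=-27.
So the global minimum of L is P(1) + Q(-3) + 2 = -1 − 27 + 2 = -26, attained at (1, -3).

-26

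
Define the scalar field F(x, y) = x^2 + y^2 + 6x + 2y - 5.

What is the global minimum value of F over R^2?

-15

F(x,y) separates as P(x) + Q(y) − 5, so its minimum is min P + min Q − 5.
P'(x) = 2x + 6 vanishes at x ∈ {-3}; Q'(y) = 2y + 2 vanishes at y ∈ {-1}.
Local minima of P (where P''>0): P(-3)=-9. Local minima of Q: Q(-1)=-1.
So the global minimum of F is P(-3) + Q(-1) − 5 = -9 − 1 − 5 = -15, attained at (-3, -1).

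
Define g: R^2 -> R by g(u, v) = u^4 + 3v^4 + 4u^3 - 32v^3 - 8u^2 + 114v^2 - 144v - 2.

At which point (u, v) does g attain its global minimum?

(-4, 1)

g(u,v) separates as P(u) + Q(v) − 2, so its minimum is min P + min Q − 2.
P'(u) = 4u(u - 1)(u + 4) vanishes at u ∈ {-4, 0, 1}; Q'(v) = 12(v - 4)(v - 3)(v - 1) vanishes at v ∈ {1, 3, 4}.
Local minima of P (where P''>0): P(-4)=-128, P(1)=-3. Local minima of Q: Q(1)=-59, Q(4)=-32.
So the global minimum of g is P(-4) + Q(1) − 2 = -128 − 59 − 2 = -189, attained at (-4, 1).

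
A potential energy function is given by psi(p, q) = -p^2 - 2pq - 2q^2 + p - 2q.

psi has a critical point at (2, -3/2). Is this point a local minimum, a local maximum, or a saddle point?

The Hessian of psi is constant: H = [[-2, -2], [-2, -4]].
det(H) = (-2)·(-4) − (-2)² = 4.
det(H) > 0 and tr(H) = -6 < 0, so H is negative definite and the point is a local maximum.

local maximum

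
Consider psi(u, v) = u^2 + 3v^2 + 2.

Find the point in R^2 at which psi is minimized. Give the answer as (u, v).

psi(u,v) separates as P(u) + Q(v) + 2, so its minimum is min P + min Q + 2.
P'(u) = 2u vanishes at u ∈ {0}; Q'(v) = 6v vanishes at v ∈ {0}.
Local minima of P (where P''>0): P(0)=0. Local minima of Q: Q(0)=0.
So the global minimum of psi is P(0) + Q(0) + 2 = 0 + 0 + 2 = 2, attained at (0, 0).

(0, 0)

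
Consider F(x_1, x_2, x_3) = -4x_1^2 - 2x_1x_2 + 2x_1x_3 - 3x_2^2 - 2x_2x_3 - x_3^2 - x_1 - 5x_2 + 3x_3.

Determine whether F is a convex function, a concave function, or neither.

concave

F is quadratic, so its Hessian is the constant matrix H = [[-8, -2, 2], [-2, -6, -2], [2, -2, -2]].
Leading principal minors: -8, 44, -16.
Signs alternate −, +, − ⇒ H ≺ 0 ⇒ concave.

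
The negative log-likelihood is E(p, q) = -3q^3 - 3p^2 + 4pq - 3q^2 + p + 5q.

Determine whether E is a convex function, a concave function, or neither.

neither

The term -3q^3 is cubic, so the Hessian is not constant.
∂²E/∂q² = -18q - 6, which takes both signs as q varies (negative for sufficiently large q). A diagonal entry of the Hessian changing sign means the Hessian is neither positive- nor negative-semidefinite on all of R^2.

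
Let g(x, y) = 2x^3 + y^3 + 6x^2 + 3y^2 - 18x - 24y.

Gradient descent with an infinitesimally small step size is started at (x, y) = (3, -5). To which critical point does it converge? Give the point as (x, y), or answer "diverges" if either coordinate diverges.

g is separable, so gradient descent decouples: x follows -∂g/∂x, y follows -∂g/∂y.
∂g/∂x = 6(x - 1)(x + 3); at x=3 this is 72, so x decreases.
∂g/∂y = 3(y - 2)(y + 4); at y=-5 this is 21, so y decreases.
The y-coordinate has no critical point in that direction and runs off to infinity.

diverges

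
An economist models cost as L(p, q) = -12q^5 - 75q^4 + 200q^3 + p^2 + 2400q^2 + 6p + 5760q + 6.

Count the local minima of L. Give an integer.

L separates as a function of p plus a function of q, so ∇L=0 decouples.
∂L/∂p = 2(p + 3) = 0 at p ∈ {-3}; ∂L/∂q = -60(q - 4)(q + 2)(q + 3)(q + 4) = 0 at q ∈ {-4, -3, -2, 4}.
The Hessian is diagonal: diag(L_pp, L_qq). Second derivatives: L_pp(-3)=2; L_qq(-4)=960, L_qq(-3)=-420, L_qq(-2)=720, L_qq(4)=-20160.
Local minima occur where both diagonal entries positive: (-3, -4), (-3, -2). Count: 2.

2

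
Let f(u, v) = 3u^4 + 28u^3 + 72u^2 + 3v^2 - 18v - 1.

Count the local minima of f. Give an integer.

2

f separates as a function of u plus a function of v, so ∇f=0 decouples.
∂f/∂u = 12u(u + 3)(u + 4) = 0 at u ∈ {-4, -3, 0}; ∂f/∂v = 6(v - 3) = 0 at v ∈ {3}.
The Hessian is diagonal: diag(f_uu, f_vv). Second derivatives: f_uu(-4)=48, f_uu(-3)=-36, f_uu(0)=144; f_vv(3)=6.
Local minima occur where both diagonal entries positive: (-4, 3), (0, 3). Count: 2.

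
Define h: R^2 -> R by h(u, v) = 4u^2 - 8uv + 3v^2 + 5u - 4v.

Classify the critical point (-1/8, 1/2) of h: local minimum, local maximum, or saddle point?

saddle point

The Hessian of h is constant: H = [[8, -8], [-8, 6]].
det(H) = 8·6 − (-8)² = -16.
Since det(H) < 0, H is indefinite and the critical point is a saddle point.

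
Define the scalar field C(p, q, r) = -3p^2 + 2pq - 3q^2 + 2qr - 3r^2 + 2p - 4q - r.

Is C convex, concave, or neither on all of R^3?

concave

C is quadratic, so its Hessian is the constant matrix H = [[-6, 2, 0], [2, -6, 2], [0, 2, -6]].
Leading principal minors: -6, 32, -168.
Signs alternate −, +, − ⇒ H ≺ 0 ⇒ concave.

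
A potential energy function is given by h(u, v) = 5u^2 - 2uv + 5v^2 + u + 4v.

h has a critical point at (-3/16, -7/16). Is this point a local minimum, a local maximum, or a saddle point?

The Hessian of h is constant: H = [[10, -2], [-2, 10]].
det(H) = 10·10 − (-2)² = 96.
det(H) > 0 and tr(H) = 20 > 0, so H is positive definite and the point is a local minimum.

local minimum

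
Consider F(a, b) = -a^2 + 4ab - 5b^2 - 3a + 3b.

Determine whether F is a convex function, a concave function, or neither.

F is quadratic, so its Hessian is the constant matrix H = [[-2, 4], [4, -10]].
det(H) = 4, tr(H) = -12.
det(H) > 0 and tr(H) < 0, so H is negative definite everywhere: concave.

concave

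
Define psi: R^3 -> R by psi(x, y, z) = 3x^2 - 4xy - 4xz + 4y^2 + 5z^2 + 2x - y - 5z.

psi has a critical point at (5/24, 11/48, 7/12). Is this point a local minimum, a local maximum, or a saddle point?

local minimum

The Hessian is constant: H = [[6, -4, -4], [-4, 8, 0], [-4, 0, 10]].
Leading principal minors: Δ₁ = 6, Δ₂ = 32, Δ₃ = 192.
All leading minors are positive, so H is positive definite: a local minimum.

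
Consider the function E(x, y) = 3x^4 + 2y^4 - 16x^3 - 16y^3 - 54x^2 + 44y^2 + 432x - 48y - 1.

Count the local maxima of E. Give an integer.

1

E separates as a function of x plus a function of y, so ∇E=0 decouples.
∂E/∂x = 12(x - 4)(x - 3)(x + 3) = 0 at x ∈ {-3, 3, 4}; ∂E/∂y = 8(y - 3)(y - 2)(y - 1) = 0 at y ∈ {1, 2, 3}.
The Hessian is diagonal: diag(E_xx, E_yy). Second derivatives: E_xx(-3)=504, E_xx(3)=-72, E_xx(4)=84; E_yy(1)=16, E_yy(2)=-8, E_yy(3)=16.
Local maxima occur where both diagonal entries negative: (3, 2). Count: 1.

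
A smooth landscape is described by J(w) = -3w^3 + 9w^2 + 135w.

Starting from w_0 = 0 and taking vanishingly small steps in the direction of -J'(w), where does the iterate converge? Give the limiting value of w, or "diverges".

J'(w) = -9(w - 5)(w + 3), so J'(0) = 135.
Gradient descent moves in the -J' direction, i.e. w is decreasing.
The nearest critical point in that direction is w = -3, where J'' = 72 > 0 (a local minimum). The iterate converges there.

-3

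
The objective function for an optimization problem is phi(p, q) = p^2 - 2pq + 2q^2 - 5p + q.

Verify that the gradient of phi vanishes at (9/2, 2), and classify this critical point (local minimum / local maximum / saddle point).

local minimum

∇phi = (2p - 2q - 5, -2p + 4q + 1); substituting (9/2, 2) gives ∇phi = (0, 0), so (9/2, 2) is indeed a critical point.
The Hessian of phi is constant: H = [[2, -2], [-2, 4]].
det(H) = 2·4 − (-2)² = 4.
det(H) > 0 and tr(H) = 6 > 0, so H is positive definite and the point is a local minimum.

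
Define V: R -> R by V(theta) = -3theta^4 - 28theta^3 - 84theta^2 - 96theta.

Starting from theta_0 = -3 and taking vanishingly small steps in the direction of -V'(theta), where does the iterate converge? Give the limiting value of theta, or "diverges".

-2

V'(theta) = -12(theta + 1)(theta + 2)(theta + 4), so V'(-3) = -24.
Gradient descent moves in the -V' direction, i.e. theta is increasing.
The nearest critical point in that direction is theta = -2, where V'' = 24 > 0 (a local minimum). The iterate converges there.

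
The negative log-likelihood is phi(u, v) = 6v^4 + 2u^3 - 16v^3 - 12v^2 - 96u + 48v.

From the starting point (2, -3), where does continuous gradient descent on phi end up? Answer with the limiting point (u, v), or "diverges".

(4, -1)

phi is separable, so gradient descent decouples: u follows -∂phi/∂u, v follows -∂phi/∂v.
∂phi/∂u = 6(u - 4)(u + 4); at u=2 this is -72, so u increases.
∂phi/∂v = 24(v - 2)(v - 1)(v + 1); at v=-3 this is -960, so v increases.
u converges to its nearest critical value 4 (a local min of the u-part); v converges to -1. The iterate converges to (4, -1).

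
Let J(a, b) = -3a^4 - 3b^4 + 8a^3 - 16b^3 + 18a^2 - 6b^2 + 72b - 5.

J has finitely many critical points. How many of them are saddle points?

4

J separates as a function of a plus a function of b, so ∇J=0 decouples.
∂J/∂a = -12a(a - 3)(a + 1) = 0 at a ∈ {-1, 0, 3}; ∂J/∂b = -12(b - 1)(b + 2)(b + 3) = 0 at b ∈ {-3, -2, 1}.
The Hessian is diagonal: diag(J_aa, J_bb). Second derivatives: J_aa(-1)=-48, J_aa(0)=36, J_aa(3)=-144; J_bb(-3)=-48, J_bb(-2)=36, J_bb(1)=-144.
Saddle points occur where the two diagonal entries have opposite signs: (-1, -2), (0, -3), (0, 1), (3, -2). Count: 4.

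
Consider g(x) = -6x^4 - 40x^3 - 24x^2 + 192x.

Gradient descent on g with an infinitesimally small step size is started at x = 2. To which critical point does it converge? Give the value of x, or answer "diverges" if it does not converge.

diverges

g'(x) = -24(x - 1)(x + 2)(x + 4), so g'(2) = -576.
Gradient descent moves in the -g' direction, i.e. x is increasing.
There is no critical point above x=2, and g' keeps the same sign, so the iterate runs off to +∞.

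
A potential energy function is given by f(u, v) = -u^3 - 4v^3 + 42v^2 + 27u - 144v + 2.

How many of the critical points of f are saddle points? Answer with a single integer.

f separates as a function of u plus a function of v, so ∇f=0 decouples.
∂f/∂u = -3(u - 3)(u + 3) = 0 at u ∈ {-3, 3}; ∂f/∂v = -12(v - 4)(v - 3) = 0 at v ∈ {3, 4}.
The Hessian is diagonal: diag(f_uu, f_vv). Second derivatives: f_uu(-3)=18, f_uu(3)=-18; f_vv(3)=12, f_vv(4)=-12.
Saddle points occur where the two diagonal entries have opposite signs: (-3, 4), (3, 3). Count: 2.

2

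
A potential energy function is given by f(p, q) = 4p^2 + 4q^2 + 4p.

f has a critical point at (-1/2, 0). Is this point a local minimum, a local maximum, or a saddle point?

The Hessian of f is constant: H = [[8, 0], [0, 8]].
det(H) = 8·8 − 0² = 64.
det(H) > 0 and tr(H) = 16 > 0, so H is positive definite and the point is a local minimum.

local minimum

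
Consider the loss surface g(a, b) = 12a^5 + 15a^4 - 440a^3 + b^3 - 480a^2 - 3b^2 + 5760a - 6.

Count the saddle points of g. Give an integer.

4

g separates as a function of a plus a function of b, so ∇g=0 decouples.
∂g/∂a = 60(a - 4)(a - 2)(a + 3)(a + 4) = 0 at a ∈ {-4, -3, 2, 4}; ∂g/∂b = 3b(b - 2) = 0 at b ∈ {0, 2}.
The Hessian is diagonal: diag(g_aa, g_bb). Second derivatives: g_aa(-4)=-2880, g_aa(-3)=2100, g_aa(2)=-3600, g_aa(4)=6720; g_bb(0)=-6, g_bb(2)=6.
Saddle points occur where the two diagonal entries have opposite signs: (-4, 2), (-3, 0), (2, 2), (4, 0). Count: 4.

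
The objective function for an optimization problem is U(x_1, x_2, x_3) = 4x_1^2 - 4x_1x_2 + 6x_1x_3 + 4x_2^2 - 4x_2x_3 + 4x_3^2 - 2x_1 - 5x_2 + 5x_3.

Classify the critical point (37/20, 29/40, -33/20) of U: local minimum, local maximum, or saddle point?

local minimum

The Hessian is constant: H = [[8, -4, 6], [-4, 8, -4], [6, -4, 8]].
Leading principal minors: Δ₁ = 8, Δ₂ = 48, Δ₃ = 160.
All leading minors are positive, so H is positive definite: a local minimum.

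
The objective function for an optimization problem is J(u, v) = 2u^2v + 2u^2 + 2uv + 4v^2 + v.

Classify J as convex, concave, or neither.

The term 2u^2v is cubic, so the Hessian is not constant.
∂²J/∂u² = 4v + 4, which takes both signs as v varies (negative for sufficiently negative v). A diagonal entry of the Hessian changing sign means the Hessian is neither positive- nor negative-semidefinite on all of R^2.

neither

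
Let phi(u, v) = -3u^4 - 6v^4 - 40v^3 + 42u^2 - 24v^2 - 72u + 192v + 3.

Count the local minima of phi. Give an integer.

1

phi separates as a function of u plus a function of v, so ∇phi=0 decouples.
∂phi/∂u = -12(u - 2)(u - 1)(u + 3) = 0 at u ∈ {-3, 1, 2}; ∂phi/∂v = -24(v - 1)(v + 2)(v + 4) = 0 at v ∈ {-4, -2, 1}.
The Hessian is diagonal: diag(phi_uu, phi_vv). Second derivatives: phi_uu(-3)=-240, phi_uu(1)=48, phi_uu(2)=-60; phi_vv(-4)=-240, phi_vv(-2)=144, phi_vv(1)=-360.
Local minima occur where both diagonal entries positive: (1, -2). Count: 1.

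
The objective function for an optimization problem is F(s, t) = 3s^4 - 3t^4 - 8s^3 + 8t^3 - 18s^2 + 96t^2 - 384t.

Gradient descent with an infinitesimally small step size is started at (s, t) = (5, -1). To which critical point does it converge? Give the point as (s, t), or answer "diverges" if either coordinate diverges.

(3, 2)

F is separable, so gradient descent decouples: s follows -∂F/∂s, t follows -∂F/∂t.
∂F/∂s = 12s(s - 3)(s + 1); at s=5 this is 720, so s decreases.
∂F/∂t = -12(t - 4)(t - 2)(t + 4); at t=-1 this is -540, so t increases.
s converges to its nearest critical value 3 (a local min of the s-part); t converges to 2. The iterate converges to (3, 2).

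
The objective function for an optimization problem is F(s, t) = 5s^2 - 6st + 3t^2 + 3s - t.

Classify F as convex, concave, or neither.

convex

F is quadratic, so its Hessian is the constant matrix H = [[10, -6], [-6, 6]].
det(H) = 24, tr(H) = 16.
det(H) > 0 and tr(H) > 0, so H is positive definite everywhere: convex.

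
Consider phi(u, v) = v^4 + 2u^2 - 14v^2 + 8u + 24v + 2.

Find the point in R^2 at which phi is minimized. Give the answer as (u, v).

phi(u,v) separates as P(u) + Q(v) + 2, so its minimum is min P + min Q + 2.
P'(u) = 4u + 8 vanishes at u ∈ {-2}; Q'(v) = 4(v - 2)(v - 1)(v + 3) vanishes at v ∈ {-3, 1, 2}.
Local minima of P (where P''>0): P(-2)=-8. Local minima of Q: Q(-3)=-117, Q(2)=8.
So the global minimum of phi is P(-2) + Q(-3) + 2 = -8 − 117 + 2 = -123, attained at (-2, -3).

(-2, -3)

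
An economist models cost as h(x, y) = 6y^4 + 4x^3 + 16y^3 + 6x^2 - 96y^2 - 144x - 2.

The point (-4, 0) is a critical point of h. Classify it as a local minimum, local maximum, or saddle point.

The mixed partial ∂²h/∂x∂y is 0, so the Hessian at any point is diag(h_xx, h_yy) = diag(12(2x + 1), 24(3y^2 + 4y - 8)).
At (-4, 0): H = diag(-84, -192).
Both eigenvalues are negative, so H is negative definite: a local maximum.

local maximum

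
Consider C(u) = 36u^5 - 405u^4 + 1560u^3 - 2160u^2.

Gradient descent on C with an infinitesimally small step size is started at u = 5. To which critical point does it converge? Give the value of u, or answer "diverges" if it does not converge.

4

C'(u) = 180u(u - 4)(u - 3)(u - 2), so C'(5) = 5400.
Gradient descent moves in the -C' direction, i.e. u is decreasing.
The nearest critical point in that direction is u = 4, where C'' = 1440 > 0 (a local minimum). The iterate converges there.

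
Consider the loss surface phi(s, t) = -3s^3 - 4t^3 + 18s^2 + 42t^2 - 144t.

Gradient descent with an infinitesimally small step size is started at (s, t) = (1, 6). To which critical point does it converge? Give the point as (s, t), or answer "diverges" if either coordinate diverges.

diverges

phi is separable, so gradient descent decouples: s follows -∂phi/∂s, t follows -∂phi/∂t.
∂phi/∂s = -9s(s - 4); at s=1 this is 27, so s decreases.
∂phi/∂t = -12(t - 4)(t - 3); at t=6 this is -72, so t increases.
The t-coordinate has no critical point in that direction and runs off to infinity.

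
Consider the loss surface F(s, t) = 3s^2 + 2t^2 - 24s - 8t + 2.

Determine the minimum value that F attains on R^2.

-54

F(s,t) separates as P(s) + Q(t) + 2, so its minimum is min P + min Q + 2.
P'(s) = 6s - 24 vanishes at s ∈ {4}; Q'(t) = 4(t - 2) vanishes at t ∈ {2}.
Local minima of P (where P''>0): P(4)=-48. Local minima of Q: Q(2)=-8.
So the global minimum of F is P(4) + Q(2) + 2 = -48 − 8 + 2 = -54, attained at (4, 2).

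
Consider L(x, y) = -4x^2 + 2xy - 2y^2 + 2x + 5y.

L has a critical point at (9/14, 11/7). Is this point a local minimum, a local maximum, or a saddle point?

local maximum

The Hessian of L is constant: H = [[-8, 2], [2, -4]].
det(H) = (-8)·(-4) − 2² = 28.
det(H) > 0 and tr(H) = -12 < 0, so H is negative definite and the point is a local maximum.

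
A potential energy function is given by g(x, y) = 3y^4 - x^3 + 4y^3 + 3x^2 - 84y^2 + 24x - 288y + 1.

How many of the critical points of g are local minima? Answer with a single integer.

2

g separates as a function of x plus a function of y, so ∇g=0 decouples.
∂g/∂x = -3(x - 4)(x + 2) = 0 at x ∈ {-2, 4}; ∂g/∂y = 12(y - 4)(y + 2)(y + 3) = 0 at y ∈ {-3, -2, 4}.
The Hessian is diagonal: diag(g_xx, g_yy). Second derivatives: g_xx(-2)=18, g_xx(4)=-18; g_yy(-3)=84, g_yy(-2)=-72, g_yy(4)=504.
Local minima occur where both diagonal entries positive: (-2, -3), (-2, 4). Count: 2.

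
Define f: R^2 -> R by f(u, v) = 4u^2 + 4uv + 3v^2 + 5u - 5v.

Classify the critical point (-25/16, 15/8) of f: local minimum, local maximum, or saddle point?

local minimum

The Hessian of f is constant: H = [[8, 4], [4, 6]].
det(H) = 8·6 − 4² = 32.
det(H) > 0 and tr(H) = 14 > 0, so H is positive definite and the point is a local minimum.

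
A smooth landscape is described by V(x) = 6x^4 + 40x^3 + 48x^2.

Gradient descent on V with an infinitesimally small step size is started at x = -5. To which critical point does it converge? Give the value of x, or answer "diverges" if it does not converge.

-4

V'(x) = 24x(x + 1)(x + 4), so V'(-5) = -480.
Gradient descent moves in the -V' direction, i.e. x is increasing.
The nearest critical point in that direction is x = -4, where V'' = 288 > 0 (a local minimum). The iterate converges there.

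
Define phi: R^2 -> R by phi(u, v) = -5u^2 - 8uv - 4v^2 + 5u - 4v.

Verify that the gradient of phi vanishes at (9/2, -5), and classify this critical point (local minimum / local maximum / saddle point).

∇phi = (-10u - 8v + 5, -8u - 8v - 4); substituting (9/2, -5) gives ∇phi = (0, 0), so (9/2, -5) is indeed a critical point.
The Hessian of phi is constant: H = [[-10, -8], [-8, -8]].
det(H) = (-10)·(-8) − (-8)² = 16.
det(H) > 0 and tr(H) = -18 < 0, so H is negative definite and the point is a local maximum.

local maximum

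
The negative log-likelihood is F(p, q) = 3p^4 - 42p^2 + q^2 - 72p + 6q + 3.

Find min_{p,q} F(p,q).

-357

F(p,q) separates as A(p) + B(q) + 3, so its minimum is min A + min B + 3.
A'(p) = 12(p - 3)(p + 1)(p + 2) vanishes at p ∈ {-2, -1, 3}; B'(q) = 2q + 6 vanishes at q ∈ {-3}.
Local minima of A (where A''>0): A(-2)=24, A(3)=-351. Local minima of B: B(-3)=-9.
So the global minimum of F is A(3) + B(-3) + 3 = -351 − 9 + 3 = -357, attained at (3, -3).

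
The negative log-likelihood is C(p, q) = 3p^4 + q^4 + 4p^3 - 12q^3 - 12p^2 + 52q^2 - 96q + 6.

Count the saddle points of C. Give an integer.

C separates as a function of p plus a function of q, so ∇C=0 decouples.
∂C/∂p = 12p(p - 1)(p + 2) = 0 at p ∈ {-2, 0, 1}; ∂C/∂q = 4(q - 4)(q - 3)(q - 2) = 0 at q ∈ {2, 3, 4}.
The Hessian is diagonal: diag(C_pp, C_qq). Second derivatives: C_pp(-2)=72, C_pp(0)=-24, C_pp(1)=36; C_qq(2)=8, C_qq(3)=-4, C_qq(4)=8.
Saddle points occur where the two diagonal entries have opposite signs: (-2, 3), (0, 2), (0, 4), (1, 3). Count: 4.

4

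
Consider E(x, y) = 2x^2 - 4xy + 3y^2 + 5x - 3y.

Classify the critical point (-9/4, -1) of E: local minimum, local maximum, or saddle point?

local minimum

The Hessian of E is constant: H = [[4, -4], [-4, 6]].
det(H) = 4·6 − (-4)² = 8.
det(H) > 0 and tr(H) = 10 > 0, so H is positive definite and the point is a local minimum.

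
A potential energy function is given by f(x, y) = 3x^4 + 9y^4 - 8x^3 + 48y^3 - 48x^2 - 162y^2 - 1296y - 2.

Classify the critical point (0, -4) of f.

The mixed partial ∂²f/∂x∂y is 0, so the Hessian at any point is diag(f_xx, f_yy) = diag(12(3x^2 - 4x - 8), 36(3y^2 + 8y - 9)).
At (0, -4): H = diag(-96, 252).
The eigenvalues have opposite signs, so H is indefinite: a saddle point.

saddle point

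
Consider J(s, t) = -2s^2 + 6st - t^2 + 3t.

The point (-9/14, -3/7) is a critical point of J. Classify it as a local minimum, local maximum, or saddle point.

saddle point

The Hessian of J is constant: H = [[-4, 6], [6, -2]].
det(H) = (-4)·(-2) − 6² = -28.
Since det(H) < 0, H is indefinite and the critical point is a saddle point.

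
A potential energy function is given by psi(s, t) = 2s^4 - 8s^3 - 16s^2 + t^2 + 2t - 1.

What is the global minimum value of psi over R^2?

psi(s,t) separates as P(s) + Q(t) − 1, so its minimum is min P + min Q − 1.
P'(s) = 8s(s - 4)(s + 1) vanishes at s ∈ {-1, 0, 4}; Q'(t) = 2(t + 1) vanishes at t ∈ {-1}.
Local minima of P (where P''>0): P(-1)=-6, P(4)=-256. Local minima of Q: Q(-1)=-1.
So the global minimum of psi is P(4) + Q(-1) − 1 = -256 − 1 − 1 = -258, attained at (4, -1).

-258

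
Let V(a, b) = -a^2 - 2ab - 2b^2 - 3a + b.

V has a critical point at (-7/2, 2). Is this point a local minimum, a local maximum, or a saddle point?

local maximum

The Hessian of V is constant: H = [[-2, -2], [-2, -4]].
det(H) = (-2)·(-4) − (-2)² = 4.
det(H) > 0 and tr(H) = -6 < 0, so H is negative definite and the point is a local maximum.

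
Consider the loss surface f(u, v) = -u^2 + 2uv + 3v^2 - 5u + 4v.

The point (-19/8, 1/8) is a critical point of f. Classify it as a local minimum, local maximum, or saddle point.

The Hessian of f is constant: H = [[-2, 2], [2, 6]].
det(H) = (-2)·6 − 2² = -16.
Since det(H) < 0, H is indefinite and the critical point is a saddle point.

saddle point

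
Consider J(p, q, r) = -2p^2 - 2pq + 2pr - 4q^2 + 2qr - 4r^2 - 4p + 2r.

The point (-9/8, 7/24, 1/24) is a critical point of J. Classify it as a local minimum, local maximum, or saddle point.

The Hessian is constant: H = [[-4, -2, 2], [-2, -8, 2], [2, 2, -8]].
Leading principal minors: Δ₁ = -4, Δ₂ = 28, Δ₃ = -192.
The minors alternate sign starting negative (−, +, −), so H is negative definite: a local maximum.

local maximum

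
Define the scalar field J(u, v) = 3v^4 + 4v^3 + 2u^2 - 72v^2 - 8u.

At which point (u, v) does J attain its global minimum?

(2, -4)

J(u,v) separates as P(u) + Q(v), so its minimum is min P + min Q.
P'(u) = 4u - 8 vanishes at u ∈ {2}; Q'(v) = 12v(v - 3)(v + 4) vanishes at v ∈ {-4, 0, 3}.
Local minima of P (where P''>0): P(2)=-8. Local minima of Q: Q(-4)=-640, Q(3)=-297.
So the global minimum of J is P(2) + Q(-4) = -8 − 640 = -648, attained at (2, -4).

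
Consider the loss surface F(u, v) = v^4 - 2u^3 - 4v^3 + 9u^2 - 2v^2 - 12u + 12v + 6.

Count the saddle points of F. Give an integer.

3

F separates as a function of u plus a function of v, so ∇F=0 decouples.
∂F/∂u = -6(u - 2)(u - 1) = 0 at u ∈ {1, 2}; ∂F/∂v = 4(v - 3)(v - 1)(v + 1) = 0 at v ∈ {-1, 1, 3}.
The Hessian is diagonal: diag(F_uu, F_vv). Second derivatives: F_uu(1)=6, F_uu(2)=-6; F_vv(-1)=32, F_vv(1)=-16, F_vv(3)=32.
Saddle points occur where the two diagonal entries have opposite signs: (1, 1), (2, -1), (2, 3). Count: 3.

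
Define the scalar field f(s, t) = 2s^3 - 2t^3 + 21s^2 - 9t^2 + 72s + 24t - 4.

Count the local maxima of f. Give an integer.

f separates as a function of s plus a function of t, so ∇f=0 decouples.
∂f/∂s = 6(s + 3)(s + 4) = 0 at s ∈ {-4, -3}; ∂f/∂t = -6(t - 1)(t + 4) = 0 at t ∈ {-4, 1}.
The Hessian is diagonal: diag(f_ss, f_tt). Second derivatives: f_ss(-4)=-6, f_ss(-3)=6; f_tt(-4)=30, f_tt(1)=-30.
Local maxima occur where both diagonal entries negative: (-4, 1). Count: 1.

1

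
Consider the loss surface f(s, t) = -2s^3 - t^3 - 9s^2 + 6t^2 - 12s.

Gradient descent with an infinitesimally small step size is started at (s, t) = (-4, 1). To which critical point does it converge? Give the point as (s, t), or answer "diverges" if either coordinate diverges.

f is separable, so gradient descent decouples: s follows -∂f/∂s, t follows -∂f/∂t.
∂f/∂s = -6(s + 1)(s + 2); at s=-4 this is -36, so s increases.
∂f/∂t = -3t(t - 4); at t=1 this is 9, so t decreases.
s converges to its nearest critical value -2 (a local min of the s-part); t converges to 0. The iterate converges to (-2, 0).

(-2, 0)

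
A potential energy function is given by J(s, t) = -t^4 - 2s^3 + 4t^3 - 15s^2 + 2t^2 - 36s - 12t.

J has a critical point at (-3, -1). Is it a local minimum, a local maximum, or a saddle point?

saddle point

The mixed partial ∂²J/∂s∂t is 0, so the Hessian at any point is diag(J_ss, J_tt) = diag(-6(2s + 5), 4(-3t^2 + 6t + 1)).
At (-3, -1): H = diag(6, -32).
The eigenvalues have opposite signs, so H is indefinite: a saddle point.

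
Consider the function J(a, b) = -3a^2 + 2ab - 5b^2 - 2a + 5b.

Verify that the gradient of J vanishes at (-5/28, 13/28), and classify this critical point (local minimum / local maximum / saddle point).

∇J = (-6a + 2b - 2, 2a - 10b + 5); substituting (-5/28, 13/28) gives ∇J = (0, 0), so (-5/28, 13/28) is indeed a critical point.
The Hessian of J is constant: H = [[-6, 2], [2, -10]].
det(H) = (-6)·(-10) − 2² = 56.
det(H) > 0 and tr(H) = -16 < 0, so H is negative definite and the point is a local maximum.

local maximum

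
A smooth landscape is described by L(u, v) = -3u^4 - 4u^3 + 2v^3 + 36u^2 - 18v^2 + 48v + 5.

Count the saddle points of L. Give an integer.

L separates as a function of u plus a function of v, so ∇L=0 decouples.
∂L/∂u = -12u(u - 2)(u + 3) = 0 at u ∈ {-3, 0, 2}; ∂L/∂v = 6(v - 4)(v - 2) = 0 at v ∈ {2, 4}.
The Hessian is diagonal: diag(L_uu, L_vv). Second derivatives: L_uu(-3)=-180, L_uu(0)=72, L_uu(2)=-120; L_vv(2)=-12, L_vv(4)=12.
Saddle points occur where the two diagonal entries have opposite signs: (-3, 4), (0, 2), (2, 4). Count: 3.

3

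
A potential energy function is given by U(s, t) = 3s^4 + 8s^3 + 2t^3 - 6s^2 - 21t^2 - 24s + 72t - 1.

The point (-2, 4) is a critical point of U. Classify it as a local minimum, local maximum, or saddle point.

The mixed partial ∂²U/∂s∂t is 0, so the Hessian at any point is diag(U_ss, U_tt) = diag(12(3s^2 + 4s - 1), 6(2t - 7)).
At (-2, 4): H = diag(36, 6).
Both eigenvalues are positive, so H is positive definite: a local minimum.

local minimum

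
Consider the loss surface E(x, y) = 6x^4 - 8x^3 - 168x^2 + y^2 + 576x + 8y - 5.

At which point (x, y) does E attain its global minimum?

(-4, -4)

E(x,y) separates as P(x) + Q(y) − 5, so its minimum is min P + min Q − 5.
P'(x) = 24(x - 3)(x - 2)(x + 4) vanishes at x ∈ {-4, 2, 3}; Q'(y) = 2y + 8 vanishes at y ∈ {-4}.
Local minima of P (where P''>0): P(-4)=-2944, P(3)=486. Local minima of Q: Q(-4)=-16.
So the global minimum of E is P(-4) + Q(-4) − 5 = -2944 − 16 − 5 = -2965, attained at (-4, -4).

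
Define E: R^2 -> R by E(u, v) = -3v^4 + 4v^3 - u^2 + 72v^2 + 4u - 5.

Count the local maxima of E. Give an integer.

2

E separates as a function of u plus a function of v, so ∇E=0 decouples.
∂E/∂u = -2(u - 2) = 0 at u ∈ {2}; ∂E/∂v = -12v(v - 4)(v + 3) = 0 at v ∈ {-3, 0, 4}.
The Hessian is diagonal: diag(E_uu, E_vv). Second derivatives: E_uu(2)=-2; E_vv(-3)=-252, E_vv(0)=144, E_vv(4)=-336.
Local maxima occur where both diagonal entries negative: (2, -3), (2, 4). Count: 2.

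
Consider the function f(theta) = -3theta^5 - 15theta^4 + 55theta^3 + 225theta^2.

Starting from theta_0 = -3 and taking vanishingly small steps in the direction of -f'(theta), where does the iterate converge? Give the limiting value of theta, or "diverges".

-5

f'(theta) = -15theta(theta - 3)(theta + 2)(theta + 5), so f'(-3) = 540.
Gradient descent moves in the -f' direction, i.e. theta is decreasing.
The nearest critical point in that direction is theta = -5, where f'' = 1800 > 0 (a local minimum). The iterate converges there.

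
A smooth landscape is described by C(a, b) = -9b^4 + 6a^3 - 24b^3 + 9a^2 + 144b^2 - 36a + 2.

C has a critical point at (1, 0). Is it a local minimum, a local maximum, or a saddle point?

The mixed partial ∂²C/∂a∂b is 0, so the Hessian at any point is diag(C_aa, C_bb) = diag(18(2a + 1), 36(-3b^2 - 4b + 8)).
At (1, 0): H = diag(54, 288).
Both eigenvalues are positive, so H is positive definite: a local minimum.

local minimum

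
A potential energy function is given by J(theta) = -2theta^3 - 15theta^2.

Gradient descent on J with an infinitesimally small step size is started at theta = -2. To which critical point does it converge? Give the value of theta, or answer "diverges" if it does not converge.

J'(theta) = -6theta(theta + 5), so J'(-2) = 36.
Gradient descent moves in the -J' direction, i.e. theta is decreasing.
The nearest critical point in that direction is theta = -5, where J'' = 30 > 0 (a local minimum). The iterate converges there.

-5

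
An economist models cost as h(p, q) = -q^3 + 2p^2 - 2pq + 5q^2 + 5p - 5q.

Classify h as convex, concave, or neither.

neither

The term -q^3 is cubic, so the Hessian is not constant.
∂²h/∂q² = -6q + 10, which takes both signs as q varies (negative for sufficiently large q). A diagonal entry of the Hessian changing sign means the Hessian is neither positive- nor negative-semidefinite on all of R^2.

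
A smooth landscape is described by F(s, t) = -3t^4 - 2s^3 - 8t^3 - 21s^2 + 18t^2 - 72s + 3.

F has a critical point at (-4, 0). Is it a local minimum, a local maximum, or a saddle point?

The mixed partial ∂²F/∂s∂t is 0, so the Hessian at any point is diag(F_ss, F_tt) = diag(-6(2s + 7), 12(-3t^2 - 4t + 3)).
At (-4, 0): H = diag(6, 36).
Both eigenvalues are positive, so H is positive definite: a local minimum.

local minimum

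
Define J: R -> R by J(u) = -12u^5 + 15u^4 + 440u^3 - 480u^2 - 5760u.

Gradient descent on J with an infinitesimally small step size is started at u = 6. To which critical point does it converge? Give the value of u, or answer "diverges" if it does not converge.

diverges

J'(u) = -60(u - 4)(u - 3)(u + 2)(u + 4), so J'(6) = -28800.
Gradient descent moves in the -J' direction, i.e. u is increasing.
There is no critical point above u=6, and J' keeps the same sign, so the iterate runs off to +∞.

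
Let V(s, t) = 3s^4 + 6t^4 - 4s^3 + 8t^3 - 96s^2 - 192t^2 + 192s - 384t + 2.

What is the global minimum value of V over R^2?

V(s,t) separates as P(s) + Q(t) + 2, so its minimum is min P + min Q + 2.
P'(s) = 12(s - 4)(s - 1)(s + 4) vanishes at s ∈ {-4, 1, 4}; Q'(t) = 24(t - 4)(t + 1)(t + 4) vanishes at t ∈ {-4, -1, 4}.
Local minima of P (where P''>0): P(-4)=-1280, P(4)=-256. Local minima of Q: Q(-4)=-512, Q(4)=-2560.
So the global minimum of V is P(-4) + Q(4) + 2 = -1280 − 2560 + 2 = -3838, attained at (-4, 4).

-3838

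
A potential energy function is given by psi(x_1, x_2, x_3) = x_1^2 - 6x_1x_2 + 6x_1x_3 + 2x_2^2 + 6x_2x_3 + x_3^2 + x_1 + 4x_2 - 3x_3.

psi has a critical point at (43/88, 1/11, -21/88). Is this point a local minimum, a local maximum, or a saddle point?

saddle point

The Hessian is constant: H = [[2, -6, 6], [-6, 4, 6], [6, 6, 2]].
Leading principal minors: Δ₁ = 2, Δ₂ = -28, Δ₃ = -704.
The minors fit neither the all-positive nor the alternating-sign pattern, so H is indefinite: a saddle point.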